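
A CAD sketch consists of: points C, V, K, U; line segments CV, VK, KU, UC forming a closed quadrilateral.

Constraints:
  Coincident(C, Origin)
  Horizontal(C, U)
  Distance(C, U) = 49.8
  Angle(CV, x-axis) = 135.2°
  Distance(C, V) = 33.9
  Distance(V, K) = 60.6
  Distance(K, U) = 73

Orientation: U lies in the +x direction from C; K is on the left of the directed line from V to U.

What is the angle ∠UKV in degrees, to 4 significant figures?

70.34°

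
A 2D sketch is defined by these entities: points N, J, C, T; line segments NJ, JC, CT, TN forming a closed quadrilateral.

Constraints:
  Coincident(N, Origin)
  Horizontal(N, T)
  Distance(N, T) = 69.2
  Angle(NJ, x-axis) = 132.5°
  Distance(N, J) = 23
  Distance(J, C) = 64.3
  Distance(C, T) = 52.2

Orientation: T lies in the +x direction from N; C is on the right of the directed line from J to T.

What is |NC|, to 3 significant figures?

41.3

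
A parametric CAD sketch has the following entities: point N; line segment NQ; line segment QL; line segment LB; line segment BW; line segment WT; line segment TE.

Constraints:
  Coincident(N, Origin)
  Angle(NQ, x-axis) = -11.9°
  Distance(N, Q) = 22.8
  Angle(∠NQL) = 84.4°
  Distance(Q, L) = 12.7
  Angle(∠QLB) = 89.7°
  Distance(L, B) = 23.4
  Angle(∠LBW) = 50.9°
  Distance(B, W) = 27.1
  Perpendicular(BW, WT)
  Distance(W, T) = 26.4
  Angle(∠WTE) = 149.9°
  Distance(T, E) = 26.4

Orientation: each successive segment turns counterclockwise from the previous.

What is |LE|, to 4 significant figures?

31.09

N is at the origin; NQ runs at -11.9° with length 22.8, so Q = (22.31, -4.701). ∠NQL = 84.4° gives QL at 83.70° from the x-axis; with |QL| = 12.7, L = (23.70, 7.922). ∠QLB = 89.7° gives LB at 174.0° from the x-axis; with |LB| = 23.4, B = (0.4318, 10.37). ∠LBW = 50.9° gives BW at -56.90° from the x-axis; with |BW| = 27.1, W = (15.23, -12.33). BW is perpendicular to WT, so WT runs at 33.10°; with |WT| = 26.4, T = (37.35, 2.083). ∠WTE = 149.9° gives TE at 63.20° from the x-axis; with |TE| = 26.4, E = (49.25, 25.65). Then |LE| = |E − L| = 31.09.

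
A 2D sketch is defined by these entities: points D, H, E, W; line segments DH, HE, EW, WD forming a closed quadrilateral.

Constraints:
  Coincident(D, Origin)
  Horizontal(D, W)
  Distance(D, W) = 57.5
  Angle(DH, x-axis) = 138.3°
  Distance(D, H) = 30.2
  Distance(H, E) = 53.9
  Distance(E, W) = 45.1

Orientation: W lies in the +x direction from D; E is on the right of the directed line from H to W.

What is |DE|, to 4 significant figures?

23.77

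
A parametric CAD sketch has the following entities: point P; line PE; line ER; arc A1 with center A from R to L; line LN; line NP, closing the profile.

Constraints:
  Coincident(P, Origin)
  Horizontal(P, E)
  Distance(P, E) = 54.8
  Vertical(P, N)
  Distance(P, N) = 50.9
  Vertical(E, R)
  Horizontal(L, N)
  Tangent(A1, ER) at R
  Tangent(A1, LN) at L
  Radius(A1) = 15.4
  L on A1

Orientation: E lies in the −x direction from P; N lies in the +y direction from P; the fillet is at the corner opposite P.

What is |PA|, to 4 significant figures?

53.03

P and N share the same x with |PN| = 50.9 and N on the +y side, so N = (0.000, 50.90). The virtual corner opposite P is at (-54.80, 50.90). A1 meets ER tangentially, so AR is at right angles to ER and tangency of A1 to LN means the radius AL is perpendicular to LN, with radius 15.4, so the center A sits 15.4 in from both sides at A = (-39.40, 35.50). Then |PA| = |A − P| = 53.03.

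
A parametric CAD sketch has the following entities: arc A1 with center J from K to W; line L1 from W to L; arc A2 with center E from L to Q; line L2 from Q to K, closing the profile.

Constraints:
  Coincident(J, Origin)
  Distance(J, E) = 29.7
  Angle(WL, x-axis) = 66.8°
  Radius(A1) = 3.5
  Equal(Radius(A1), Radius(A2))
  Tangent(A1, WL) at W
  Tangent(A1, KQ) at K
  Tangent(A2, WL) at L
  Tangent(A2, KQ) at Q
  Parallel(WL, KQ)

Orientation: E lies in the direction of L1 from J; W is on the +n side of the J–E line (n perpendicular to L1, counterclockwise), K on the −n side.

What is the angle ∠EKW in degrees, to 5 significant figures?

83.279°

The slot axis is L1's direction at 66.8°, so u = (cos 66.8°, sin 66.8°) = (0.39394, 0.91914) and n = (−sin 66.8°, cos 66.8°) = (-0.91914, 0.39394). J is at the origin and E lies 29.7 along u from J, so E = 29.7·u = (11.700, 27.298). Tangency of A1 to both parallel lines with radius 3.5 puts W and K at J ± 3.5·n: W = (-3.2170, 1.3788), K = (3.2170, -1.3788). Then cos ∠EKW = KE·KW / (|KE||KW|), giving 83.279°.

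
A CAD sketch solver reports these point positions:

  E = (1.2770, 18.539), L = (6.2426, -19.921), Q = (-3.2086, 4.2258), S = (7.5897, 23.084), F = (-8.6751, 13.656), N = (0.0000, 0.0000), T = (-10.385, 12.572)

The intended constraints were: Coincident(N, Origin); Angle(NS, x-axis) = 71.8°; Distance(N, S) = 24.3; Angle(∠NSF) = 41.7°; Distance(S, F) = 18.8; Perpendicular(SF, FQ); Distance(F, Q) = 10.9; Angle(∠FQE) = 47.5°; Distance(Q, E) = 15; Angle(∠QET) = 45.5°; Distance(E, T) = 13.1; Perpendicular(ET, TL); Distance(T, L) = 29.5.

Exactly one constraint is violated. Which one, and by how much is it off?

Distance(T, L) = 29.5 — off by 7.00.

N = (0.00, 0.00) ✓; NS at 71.80° ✓; |NS| = 24.30 ✓; ∠NSF = 41.70° ✓; |SF| = 18.80 ✓; ∠(SF, FQ) = 90.00° ✓; |FQ| = 10.90 ✓; ∠FQE = 47.50° ✓; |QE| = 15.00 ✓; ∠QET = 45.50° ✓; |ET| = 13.10 ✓; ∠(ET, TL) = 90.00° ✓; |TL| = 36.50 ✗.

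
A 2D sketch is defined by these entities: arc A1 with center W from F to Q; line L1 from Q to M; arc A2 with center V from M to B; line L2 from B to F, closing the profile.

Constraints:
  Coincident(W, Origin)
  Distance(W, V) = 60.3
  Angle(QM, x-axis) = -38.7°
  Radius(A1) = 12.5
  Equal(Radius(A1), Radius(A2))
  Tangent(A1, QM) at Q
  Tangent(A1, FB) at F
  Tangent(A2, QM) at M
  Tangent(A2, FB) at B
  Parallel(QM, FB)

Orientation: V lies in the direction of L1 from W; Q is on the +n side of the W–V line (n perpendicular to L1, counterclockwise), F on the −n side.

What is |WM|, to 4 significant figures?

61.58

The slot axis is L1's direction at -38.7°, so u = (cos -38.7°, sin -38.7°) = (0.7804, -0.6252) and n = (−sin -38.7°, cos -38.7°) = (0.6252, 0.7804). W is at the origin and V lies 60.3 along u from W, so V = 60.3·u = (47.06, -37.70). Tangency of A1 to both parallel lines with radius 12.5 puts Q and F at W ± 12.5·n: Q = (7.816, 9.755), F = (-7.816, -9.755). Equal radii place M and B the same way about V: M = V + 12.5·n = (54.88, -27.95), B = V − 12.5·n = (39.24, -47.46). Then |WM| = |M − W| = 61.58.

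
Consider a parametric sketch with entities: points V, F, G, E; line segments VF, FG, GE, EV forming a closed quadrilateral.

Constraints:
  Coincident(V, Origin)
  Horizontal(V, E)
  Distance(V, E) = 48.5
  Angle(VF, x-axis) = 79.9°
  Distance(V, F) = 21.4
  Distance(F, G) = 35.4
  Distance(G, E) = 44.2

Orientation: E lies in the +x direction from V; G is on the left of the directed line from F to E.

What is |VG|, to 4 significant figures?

52.75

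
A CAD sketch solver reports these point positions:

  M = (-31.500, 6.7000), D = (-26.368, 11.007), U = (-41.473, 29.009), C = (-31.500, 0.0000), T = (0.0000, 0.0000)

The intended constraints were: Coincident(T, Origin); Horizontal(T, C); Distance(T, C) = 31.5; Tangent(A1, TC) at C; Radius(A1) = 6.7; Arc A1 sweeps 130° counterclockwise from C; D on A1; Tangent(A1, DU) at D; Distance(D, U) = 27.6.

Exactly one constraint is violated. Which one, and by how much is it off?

Distance(D, U) = 27.6 — off by 4.10.

T = (0.00, 0.00) ✓; T.y = 0.00, C.y = 0.00 ✓; |TC| = 31.50 ✓; ∠(MC, CT) = 90.00° ✓; |MC| = 6.700 ✓; bearing(M→D) − bearing(M→C) = 130.0° ✓; |MD| = 6.700 ✓; ∠(MD, DU) = 90.01° ✓; |DU| = 23.50 ✗.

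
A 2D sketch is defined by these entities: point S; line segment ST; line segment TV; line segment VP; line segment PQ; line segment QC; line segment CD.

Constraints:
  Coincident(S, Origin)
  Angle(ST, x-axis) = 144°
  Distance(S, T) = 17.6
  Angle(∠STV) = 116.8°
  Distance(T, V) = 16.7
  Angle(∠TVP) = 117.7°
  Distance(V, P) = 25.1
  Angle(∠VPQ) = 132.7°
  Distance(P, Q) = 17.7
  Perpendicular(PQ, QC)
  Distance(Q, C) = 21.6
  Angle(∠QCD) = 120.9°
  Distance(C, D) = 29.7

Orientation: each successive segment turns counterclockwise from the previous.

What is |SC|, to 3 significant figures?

18.8

S is at the origin; ST runs at 144.0° with length 17.6, so T = (-14.2, 10.3). ∠STV = 116.8° gives TV at -153° from the x-axis; with |TV| = 16.7, V = (-29.1, 2.71). ∠TVP = 117.7° gives VP at -90.5° from the x-axis; with |VP| = 25.1, P = (-29.3, -22.4). ∠VPQ = 132.7° gives PQ at -43.2° from the x-axis; with |PQ| = 17.7, Q = (-16.4, -34.5). PQ is perpendicular to QC, so QC runs at 46.8°; with |QC| = 21.6, C = (-1.62, -18.8). Then |SC| = |C − S| = 18.8.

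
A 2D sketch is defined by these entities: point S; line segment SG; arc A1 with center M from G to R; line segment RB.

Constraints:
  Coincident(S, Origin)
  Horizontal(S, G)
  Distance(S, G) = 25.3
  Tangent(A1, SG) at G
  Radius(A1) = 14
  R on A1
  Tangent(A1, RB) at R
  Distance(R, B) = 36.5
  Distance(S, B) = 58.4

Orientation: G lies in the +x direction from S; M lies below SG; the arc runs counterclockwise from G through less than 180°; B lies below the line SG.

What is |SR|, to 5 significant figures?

22.275

S is at the origin; S and G share the same y with |SG| = 25.3 and G on the +x side, so G = (25.300, 0.0000). Since A1 is tangent to SG there, MG ⟂ SG, so M = G + (0, -14) = (25.300, -14.000). Since MR ⟂ RB (tangency), |MB| = √(14.0² + 36.5²) = 39.093 regardless of where R sits on A1. So B lies on both circle(S, 58.4) and circle(M, 39.093); the below-SG intersection is B = (24.350, -53.081). R is the foot of the tangent from B: R = (12.111, -18.695).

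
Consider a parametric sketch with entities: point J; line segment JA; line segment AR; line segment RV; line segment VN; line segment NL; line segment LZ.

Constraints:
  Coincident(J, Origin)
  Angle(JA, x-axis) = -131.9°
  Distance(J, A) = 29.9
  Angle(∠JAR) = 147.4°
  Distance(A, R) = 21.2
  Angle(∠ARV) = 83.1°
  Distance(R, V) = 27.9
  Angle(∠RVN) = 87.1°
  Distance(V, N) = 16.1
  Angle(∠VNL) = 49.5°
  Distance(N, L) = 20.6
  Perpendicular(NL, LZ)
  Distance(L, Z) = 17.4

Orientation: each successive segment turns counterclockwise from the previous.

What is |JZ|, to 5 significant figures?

54.892

J is at the origin; JA runs at -131.9° with length 29.9, so A = (-19.968, -22.255). ∠JAR = 147.4° gives AR at -99.300° from the x-axis; with |AR| = 21.2, R = (-23.394, -43.176). ∠ARV = 83.1° gives RV at -2.4000° from the x-axis; with |RV| = 27.9, V = (4.4813, -44.345). ∠RVN = 87.1° gives VN at 90.500° from the x-axis; with |VN| = 16.1, N = (4.3408, -28.245). ∠VNL = 49.5° gives NL at -139.00° from the x-axis; with |NL| = 20.6, L = (-11.206, -41.760). NL is perpendicular to LZ, so LZ runs at -49.000°; with |LZ| = 17.4, Z = (0.20925, -54.892). Then |JZ| = |Z − J| = 54.892.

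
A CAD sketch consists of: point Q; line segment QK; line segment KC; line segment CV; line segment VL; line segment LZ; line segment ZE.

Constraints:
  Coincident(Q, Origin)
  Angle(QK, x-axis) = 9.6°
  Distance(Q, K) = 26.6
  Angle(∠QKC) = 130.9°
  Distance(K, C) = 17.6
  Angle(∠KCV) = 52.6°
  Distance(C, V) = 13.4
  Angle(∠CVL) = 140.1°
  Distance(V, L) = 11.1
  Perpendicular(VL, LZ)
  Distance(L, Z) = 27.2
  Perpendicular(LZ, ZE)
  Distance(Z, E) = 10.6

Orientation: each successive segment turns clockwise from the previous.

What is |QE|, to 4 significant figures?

41.28

Q is at the origin; QK runs at 9.6° with length 26.6, so K = (26.23, 4.436). ∠QKC = 130.9° gives KC at -39.50° from the x-axis; with |KC| = 17.6, C = (39.81, -6.759). ∠KCV = 52.6° gives CV at -166.9° from the x-axis; with |CV| = 13.4, V = (26.76, -9.796). ∠CVL = 140.1° gives VL at 153.2° from the x-axis; with |VL| = 11.1, L = (16.85, -4.791). The perpendicularity gives LZ at right angles to VL, so LZ runs at 63.20°; with |LZ| = 27.2, Z = (29.11, 19.49). The perpendicularity gives ZE at right angles to LZ, so ZE runs at -26.80°; with |ZE| = 10.6, E = (38.57, 14.71). Then |QE| = |E − Q| = 41.28.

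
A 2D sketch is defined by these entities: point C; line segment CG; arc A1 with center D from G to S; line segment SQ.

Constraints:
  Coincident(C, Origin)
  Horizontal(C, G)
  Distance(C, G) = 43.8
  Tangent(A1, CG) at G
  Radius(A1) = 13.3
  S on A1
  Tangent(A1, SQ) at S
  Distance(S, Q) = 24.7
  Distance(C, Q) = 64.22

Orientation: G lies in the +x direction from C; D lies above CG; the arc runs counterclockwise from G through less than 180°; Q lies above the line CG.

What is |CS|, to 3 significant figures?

59.1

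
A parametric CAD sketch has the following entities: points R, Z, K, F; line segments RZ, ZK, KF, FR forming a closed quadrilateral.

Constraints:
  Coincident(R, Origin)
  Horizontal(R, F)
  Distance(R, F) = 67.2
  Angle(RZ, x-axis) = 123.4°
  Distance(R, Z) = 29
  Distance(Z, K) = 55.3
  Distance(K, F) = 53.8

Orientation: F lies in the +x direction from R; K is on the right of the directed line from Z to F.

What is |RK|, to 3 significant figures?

26.4

R is at the origin; RF is horizontal with |RF| = 67.2 and F in +x, so F = (67.2, 0). RZ runs at 123.4° with |RZ| = 29.0, so Z = (-16.0, 24.2). K is determined by |ZK| = 55.3 and |KF| = 53.8 together: it lies at the intersection of circle(Z, 55.3) and circle(F, 53.8). With |ZF| = 86.6, the foot of the radical line on ZF is 44.3 from Z and the perpendicular offset is √(55.3² − 44.3²) = 33.2. Taking the right-of-ZF solution: K = (17.3, -20.0).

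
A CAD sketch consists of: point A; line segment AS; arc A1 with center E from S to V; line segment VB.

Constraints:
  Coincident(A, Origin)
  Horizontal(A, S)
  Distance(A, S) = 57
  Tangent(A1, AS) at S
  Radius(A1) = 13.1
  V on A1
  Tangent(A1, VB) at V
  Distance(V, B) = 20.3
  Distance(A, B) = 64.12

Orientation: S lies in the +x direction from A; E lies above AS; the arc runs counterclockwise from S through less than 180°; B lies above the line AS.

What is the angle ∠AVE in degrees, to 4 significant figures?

25.19°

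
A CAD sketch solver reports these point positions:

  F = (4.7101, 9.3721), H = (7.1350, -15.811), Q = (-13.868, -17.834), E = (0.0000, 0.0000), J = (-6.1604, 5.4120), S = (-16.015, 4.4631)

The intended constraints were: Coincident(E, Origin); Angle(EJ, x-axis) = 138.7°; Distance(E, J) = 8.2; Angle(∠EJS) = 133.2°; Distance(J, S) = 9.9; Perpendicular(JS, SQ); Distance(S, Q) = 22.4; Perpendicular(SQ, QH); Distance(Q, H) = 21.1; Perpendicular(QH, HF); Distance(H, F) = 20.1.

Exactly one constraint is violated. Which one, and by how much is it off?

Distance(H, F) = 20.1 — off by 5.20.

E = (0.00, 0.00) ✓; EJ at 138.7° ✓; |EJ| = 8.200 ✓; ∠EJS = 133.2° ✓; |JS| = 9.900 ✓; ∠(JS, SQ) = 90.00° ✓; |SQ| = 22.40 ✓; ∠(SQ, QH) = 90.00° ✓; |QH| = 21.10 ✓; ∠(QH, HF) = 90.00° ✓; |HF| = 25.30 ✗.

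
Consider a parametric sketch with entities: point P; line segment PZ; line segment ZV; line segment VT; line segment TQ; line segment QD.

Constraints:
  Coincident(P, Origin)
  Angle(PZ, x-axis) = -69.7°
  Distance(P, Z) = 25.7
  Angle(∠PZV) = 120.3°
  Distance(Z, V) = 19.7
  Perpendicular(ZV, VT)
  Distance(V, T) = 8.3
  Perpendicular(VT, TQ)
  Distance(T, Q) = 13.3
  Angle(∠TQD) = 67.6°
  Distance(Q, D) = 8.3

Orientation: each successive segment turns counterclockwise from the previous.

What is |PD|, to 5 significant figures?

31.185

VT is perpendicular to TQ, so TQ runs at 170.00°; with |TQ| = 13.3, Q = (16.660, -17.041). ∠TQD = 67.6° gives QD at -77.600° from the x-axis; with |QD| = 8.3, D = (18.443, -25.148). Then |PD| = |D − P| = 31.185.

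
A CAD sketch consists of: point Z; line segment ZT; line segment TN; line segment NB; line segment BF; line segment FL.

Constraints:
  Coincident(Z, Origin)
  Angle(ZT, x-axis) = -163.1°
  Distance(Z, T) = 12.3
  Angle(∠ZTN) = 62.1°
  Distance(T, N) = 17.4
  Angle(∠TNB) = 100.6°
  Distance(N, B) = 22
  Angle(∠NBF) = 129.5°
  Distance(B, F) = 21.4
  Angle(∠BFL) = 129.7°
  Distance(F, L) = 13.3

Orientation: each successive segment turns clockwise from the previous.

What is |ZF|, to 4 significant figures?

27.24

∠TNB = 100.6° gives NB at -0.4000° from the x-axis; with |NB| = 22.0, B = (13.55, 13.35). ∠NBF = 129.5° gives BF at -50.90° from the x-axis; with |BF| = 21.4, F = (27.05, -3.256). Then |ZF| = |F − Z| = 27.24.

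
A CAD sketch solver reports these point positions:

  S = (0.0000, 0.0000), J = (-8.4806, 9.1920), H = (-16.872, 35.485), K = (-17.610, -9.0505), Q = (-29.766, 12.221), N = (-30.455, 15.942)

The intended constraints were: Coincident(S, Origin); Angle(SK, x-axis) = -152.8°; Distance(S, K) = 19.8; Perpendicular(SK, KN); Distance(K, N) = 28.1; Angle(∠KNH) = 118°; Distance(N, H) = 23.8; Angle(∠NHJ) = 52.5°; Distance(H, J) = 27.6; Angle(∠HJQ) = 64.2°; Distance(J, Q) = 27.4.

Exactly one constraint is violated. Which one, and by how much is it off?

Distance(J, Q) = 27.4 — off by 5.90.

S = (0.00, 0.00) ✓; SK at -152.8° ✓; |SK| = 19.80 ✓; ∠(SK, KN) = 90.00° ✓; |KN| = 28.10 ✓; ∠KNH = 118.0° ✓; |NH| = 23.80 ✓; ∠NHJ = 52.50° ✓; |HJ| = 27.60 ✓; ∠HJQ = 64.20° ✓; |JQ| = 21.50 ✗.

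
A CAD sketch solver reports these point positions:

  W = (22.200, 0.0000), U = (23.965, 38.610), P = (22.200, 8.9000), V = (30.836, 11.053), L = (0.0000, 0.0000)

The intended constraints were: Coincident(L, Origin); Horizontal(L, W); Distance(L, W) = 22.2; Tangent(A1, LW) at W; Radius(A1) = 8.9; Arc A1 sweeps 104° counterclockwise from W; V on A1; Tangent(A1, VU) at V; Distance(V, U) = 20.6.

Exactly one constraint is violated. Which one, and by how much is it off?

Distance(V, U) = 20.6 — off by 7.80.

L = (0.00, 0.00) ✓; L.y = 0.00, W.y = 0.00 ✓; |LW| = 22.20 ✓; ∠(PW, WL) = 90.00° ✓; |PW| = 8.900 ✓; bearing(P→V) − bearing(P→W) = 104.0° ✓; |PV| = 8.900 ✓; ∠(PV, VU) = 90.00° ✓; |VU| = 28.40 ✗.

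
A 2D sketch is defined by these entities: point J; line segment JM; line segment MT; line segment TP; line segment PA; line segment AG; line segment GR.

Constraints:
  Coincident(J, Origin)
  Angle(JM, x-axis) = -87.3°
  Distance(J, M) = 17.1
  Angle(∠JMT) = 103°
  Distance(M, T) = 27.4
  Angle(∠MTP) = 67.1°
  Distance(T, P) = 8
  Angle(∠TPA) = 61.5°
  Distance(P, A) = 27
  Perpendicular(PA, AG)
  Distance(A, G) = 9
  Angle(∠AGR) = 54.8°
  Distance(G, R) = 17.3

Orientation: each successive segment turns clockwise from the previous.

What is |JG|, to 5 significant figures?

40.402

J is at the origin; JM runs at -87.3° with length 17.1, so M = (0.80552, -17.081). ∠JMT = 103.0° gives MT at -164.30° from the x-axis; with |MT| = 27.4, T = (-25.572, -24.495). ∠MTP = 67.1° gives TP at 82.800° from the x-axis; with |TP| = 8.0, P = (-24.570, -16.559). ∠TPA = 61.5° gives PA at -35.700° from the x-axis; with |PA| = 27.0, A = (-2.6433, -32.314). PA ⟂ AG, so AG runs at -125.70°; with |AG| = 9.0, G = (-7.8952, -39.623). Then |JG| = |G − J| = 40.402.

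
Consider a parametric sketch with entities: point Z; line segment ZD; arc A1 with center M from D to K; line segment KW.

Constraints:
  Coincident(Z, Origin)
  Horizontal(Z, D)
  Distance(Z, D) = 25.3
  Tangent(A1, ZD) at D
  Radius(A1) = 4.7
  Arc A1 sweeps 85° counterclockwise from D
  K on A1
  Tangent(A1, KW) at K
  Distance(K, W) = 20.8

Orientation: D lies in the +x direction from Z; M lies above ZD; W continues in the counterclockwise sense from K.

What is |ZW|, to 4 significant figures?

40.45

On A1, D sits at bearing -90° from M; an 85° counterclockwise sweep puts K at bearing -5°, so K = M + 4.7·(cos -5°, sin -5°) = (29.98, 4.290). The tangent condition forces MK to be normal to KW, so KW runs along (−sin -5°, cos -5°); with |KW| = 20.8, W = (31.79, 25.01). Then |ZW| = |W − Z| = 40.45.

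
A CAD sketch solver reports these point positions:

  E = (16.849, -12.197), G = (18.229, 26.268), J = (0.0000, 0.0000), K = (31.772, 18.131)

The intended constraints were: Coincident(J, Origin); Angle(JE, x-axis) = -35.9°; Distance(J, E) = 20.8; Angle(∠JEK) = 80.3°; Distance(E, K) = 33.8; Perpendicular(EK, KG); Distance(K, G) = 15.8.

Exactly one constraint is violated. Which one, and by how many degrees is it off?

Perpendicular(EK, KG) — off by 4.80°.

J = (0.00, 0.00) ✓; JE at -35.90° ✓; |JE| = 20.80 ✓; ∠JEK = 80.30° ✓; |EK| = 33.80 ✓; ∠(EK, KG) = 85.20° ✗; |KG| = 15.80 ✓.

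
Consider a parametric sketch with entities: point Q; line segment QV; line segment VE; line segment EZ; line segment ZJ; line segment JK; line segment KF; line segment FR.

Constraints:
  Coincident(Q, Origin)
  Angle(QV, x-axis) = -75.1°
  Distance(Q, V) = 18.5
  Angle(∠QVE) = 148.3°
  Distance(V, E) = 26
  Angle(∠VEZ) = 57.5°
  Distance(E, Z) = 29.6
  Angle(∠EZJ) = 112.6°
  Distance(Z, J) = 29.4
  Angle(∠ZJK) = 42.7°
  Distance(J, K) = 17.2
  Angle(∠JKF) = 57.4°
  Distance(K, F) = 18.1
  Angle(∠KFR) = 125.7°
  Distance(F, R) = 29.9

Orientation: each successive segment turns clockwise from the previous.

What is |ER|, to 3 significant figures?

71.5

∠JKF = 57.4° gives KF at 163° from the x-axis; with |KF| = 18.1, F = (-21.5, -5.43). ∠KFR = 125.7° gives FR at 109° from the x-axis; with |FR| = 29.9, R = (-31.2, 22.8). Then |ER| = |R − E| = 71.5.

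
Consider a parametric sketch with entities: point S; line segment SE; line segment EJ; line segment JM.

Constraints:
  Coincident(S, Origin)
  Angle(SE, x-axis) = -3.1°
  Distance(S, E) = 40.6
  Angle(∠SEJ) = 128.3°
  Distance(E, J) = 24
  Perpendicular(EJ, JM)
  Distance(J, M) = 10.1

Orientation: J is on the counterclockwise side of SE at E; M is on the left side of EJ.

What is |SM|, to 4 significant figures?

53.76

S is at the origin; SE runs at -3.1° with length 40.6, so E = 40.6·(cos -3.1°, sin -3.1°) = (40.54, -2.196). ∠SEJ = 128.3°, so EJ runs at -3.1° + (180° − 128.3°) = 48.60° from the x-axis; with |EJ| = 24.0, J = E + 24.0·(cos 48.60°, sin 48.60°) = (56.41, 15.81). EJ ⟂ JM; with |JM| = 10.1 on the left of EJ, M = J + 10.1·(-0.7501, 0.6613) = (48.84, 22.49). Then |SM| = |M − S| = 53.76.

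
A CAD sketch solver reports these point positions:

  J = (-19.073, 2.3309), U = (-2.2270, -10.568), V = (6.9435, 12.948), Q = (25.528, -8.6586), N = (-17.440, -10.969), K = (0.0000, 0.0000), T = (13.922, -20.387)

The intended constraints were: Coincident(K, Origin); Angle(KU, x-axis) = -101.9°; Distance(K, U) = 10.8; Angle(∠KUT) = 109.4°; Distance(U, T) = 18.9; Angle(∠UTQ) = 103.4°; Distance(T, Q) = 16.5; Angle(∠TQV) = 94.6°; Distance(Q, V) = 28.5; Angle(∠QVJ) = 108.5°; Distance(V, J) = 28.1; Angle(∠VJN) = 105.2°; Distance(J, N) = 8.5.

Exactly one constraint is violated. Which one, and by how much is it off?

Distance(J, N) = 8.5 — off by 4.90.

K = (0.00, 0.00) ✓; KU at -101.9° ✓; |KU| = 10.80 ✓; ∠KUT = 109.4° ✓; |UT| = 18.90 ✓; ∠UTQ = 103.4° ✓; |TQ| = 16.50 ✓; ∠TQV = 94.60° ✓; |QV| = 28.50 ✓; ∠QVJ = 108.5° ✓; |VJ| = 28.10 ✓; ∠VJN = 105.2° ✓; |JN| = 13.40 ✗.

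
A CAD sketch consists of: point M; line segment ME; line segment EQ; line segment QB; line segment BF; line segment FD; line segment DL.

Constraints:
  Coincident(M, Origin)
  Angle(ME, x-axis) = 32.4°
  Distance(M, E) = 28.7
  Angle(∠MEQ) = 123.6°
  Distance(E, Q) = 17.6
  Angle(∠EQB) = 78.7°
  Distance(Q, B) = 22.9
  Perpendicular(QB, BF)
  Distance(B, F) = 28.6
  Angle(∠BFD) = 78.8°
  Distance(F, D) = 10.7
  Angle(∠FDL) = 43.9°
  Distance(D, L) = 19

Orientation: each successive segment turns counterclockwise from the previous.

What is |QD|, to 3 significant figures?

29.3

M is at the origin; ME runs at 32.4° with length 28.7, so E = (24.2, 15.4). ∠MEQ = 123.6° gives EQ at 88.8° from the x-axis; with |EQ| = 17.6, Q = (24.6, 33.0). ∠EQB = 78.7° gives QB at -170° from the x-axis; with |QB| = 22.9, B = (2.06, 29.0). QB ⟂ BF, so BF runs at -79.9°; with |BF| = 28.6, F = (7.07, 0.802). ∠BFD = 78.8° gives FD at 21.3° from the x-axis; with |FD| = 10.7, D = (17.0, 4.69). Then |QD| = |D − Q| = 29.3.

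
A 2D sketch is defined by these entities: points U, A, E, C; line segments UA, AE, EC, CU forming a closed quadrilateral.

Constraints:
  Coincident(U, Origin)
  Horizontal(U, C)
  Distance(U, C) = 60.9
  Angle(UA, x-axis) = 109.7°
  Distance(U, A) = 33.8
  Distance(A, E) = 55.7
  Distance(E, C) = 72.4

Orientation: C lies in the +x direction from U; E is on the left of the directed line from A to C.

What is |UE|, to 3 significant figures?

73.9

U is at the origin; UC is horizontal with |UC| = 60.9 and C in +x, so C = (60.9, 0). UA runs at 109.7° with |UA| = 33.8, so A = (-11.4, 31.8). E is determined by |AE| = 55.7 and |EC| = 72.4 together: it lies at the intersection of circle(A, 55.7) and circle(C, 72.4). With |AC| = 79.0, the foot of the radical line on AC is 26.0 from A and the perpendicular offset is √(55.7² − 26.0²) = 49.3. Taking the left-of-AC solution: E = (32.2, 66.5).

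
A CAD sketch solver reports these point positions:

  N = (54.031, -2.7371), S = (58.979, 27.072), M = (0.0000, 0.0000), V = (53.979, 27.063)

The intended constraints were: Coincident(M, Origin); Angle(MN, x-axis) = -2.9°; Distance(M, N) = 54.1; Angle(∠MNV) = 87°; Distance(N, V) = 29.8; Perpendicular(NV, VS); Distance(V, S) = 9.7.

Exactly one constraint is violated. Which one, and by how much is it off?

Distance(V, S) = 9.7 — off by 4.70.

M = (0.00, 0.00) ✓; MN at -2.900° ✓; |MN| = 54.10 ✓; ∠MNV = 87.00° ✓; |NV| = 29.80 ✓; ∠(NV, VS) = 90.00° ✓; |VS| = 5.000 ✗.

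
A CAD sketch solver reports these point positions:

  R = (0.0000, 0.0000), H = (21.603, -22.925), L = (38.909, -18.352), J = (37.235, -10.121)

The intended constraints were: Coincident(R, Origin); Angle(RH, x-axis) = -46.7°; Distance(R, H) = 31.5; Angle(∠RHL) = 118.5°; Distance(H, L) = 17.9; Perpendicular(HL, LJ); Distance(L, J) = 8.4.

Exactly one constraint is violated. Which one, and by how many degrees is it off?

Perpendicular(HL, LJ) — off by 3.31°.

R = (0.00, 0.00) ✓; RH at -46.70° ✓; |RH| = 31.50 ✓; ∠RHL = 118.5° ✓; |HL| = 17.90 ✓; ∠(HL, LJ) = 86.69° ✗; |LJ| = 8.400 ✓.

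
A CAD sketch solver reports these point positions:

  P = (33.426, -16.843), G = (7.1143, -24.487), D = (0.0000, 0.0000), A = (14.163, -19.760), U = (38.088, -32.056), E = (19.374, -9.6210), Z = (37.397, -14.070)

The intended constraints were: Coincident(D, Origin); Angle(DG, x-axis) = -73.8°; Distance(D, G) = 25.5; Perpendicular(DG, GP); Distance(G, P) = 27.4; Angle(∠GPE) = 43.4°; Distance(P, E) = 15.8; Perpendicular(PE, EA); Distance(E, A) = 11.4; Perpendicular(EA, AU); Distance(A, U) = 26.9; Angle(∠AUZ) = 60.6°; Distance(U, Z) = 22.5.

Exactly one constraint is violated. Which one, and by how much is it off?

Distance(U, Z) = 22.5 — off by 4.50.

D = (0.00, 0.00) ✓; DG at -73.80° ✓; |DG| = 25.50 ✓; ∠(DG, GP) = 90.00° ✓; |GP| = 27.40 ✓; ∠GPE = 43.40° ✓; |PE| = 15.80 ✓; ∠(PE, EA) = 90.00° ✓; |EA| = 11.40 ✓; ∠(EA, AU) = 90.00° ✓; |AU| = 26.90 ✓; ∠AUZ = 60.60° ✓; |UZ| = 18.00 ✗.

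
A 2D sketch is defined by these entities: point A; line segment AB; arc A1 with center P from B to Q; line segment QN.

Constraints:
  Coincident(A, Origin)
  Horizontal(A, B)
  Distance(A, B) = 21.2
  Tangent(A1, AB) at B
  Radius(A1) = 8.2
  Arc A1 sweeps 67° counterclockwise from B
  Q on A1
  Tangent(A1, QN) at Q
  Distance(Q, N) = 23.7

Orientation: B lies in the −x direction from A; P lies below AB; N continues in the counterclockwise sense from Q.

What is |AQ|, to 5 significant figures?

29.179

The tangent condition forces PB to be normal to AB, so P = B + (0, -8.2) = (-21.200, -8.2000). On A1, B sits at bearing 90° from P; a 67° counterclockwise sweep puts Q at bearing 157°, so Q = P + 8.2·(cos 157°, sin 157°) = (-28.748, -4.9960). Then |AQ| = |Q − A| = 29.179.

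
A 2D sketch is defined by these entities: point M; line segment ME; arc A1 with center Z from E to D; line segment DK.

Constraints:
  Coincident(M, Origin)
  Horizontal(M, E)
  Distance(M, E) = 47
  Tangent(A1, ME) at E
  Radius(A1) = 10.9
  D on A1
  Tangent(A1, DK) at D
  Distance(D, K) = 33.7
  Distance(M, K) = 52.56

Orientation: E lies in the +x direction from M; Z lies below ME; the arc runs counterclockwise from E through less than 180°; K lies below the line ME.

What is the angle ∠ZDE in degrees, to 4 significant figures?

49.51°

Checks: |ME| = 47.00 ✓; |ZD| = 10.90 ✓; ∠(ZD, DK) = 90.00° ✓; |DK| = 33.70 ✓; |MK| = 52.56 ✓.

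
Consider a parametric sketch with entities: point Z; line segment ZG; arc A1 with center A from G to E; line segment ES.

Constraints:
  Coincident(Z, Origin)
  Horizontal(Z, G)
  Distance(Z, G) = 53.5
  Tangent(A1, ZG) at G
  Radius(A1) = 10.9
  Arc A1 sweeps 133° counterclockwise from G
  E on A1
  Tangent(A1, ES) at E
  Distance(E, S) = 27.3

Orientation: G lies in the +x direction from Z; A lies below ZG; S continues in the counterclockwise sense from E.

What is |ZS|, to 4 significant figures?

74.71

Z is at the origin; ZG is horizontal with |ZG| = 53.5 and G on the +x side, so G = (53.50, 0.000). Tangency of A1 to ZG means the radius AG is perpendicular to ZG, so A = G + (0, -10.9) = (53.50, -10.90). On A1, G sits at bearing 90° from A; a 133° counterclockwise sweep puts E at bearing 223°, so E = A + 10.9·(cos 223°, sin 223°) = (45.53, -18.33). Since A1 is tangent to ES there, AE ⟂ ES, so ES runs along (−sin 223°, cos 223°); with |ES| = 27.3, S = (64.15, -38.30). Then |ZS| = |S − Z| = 74.71.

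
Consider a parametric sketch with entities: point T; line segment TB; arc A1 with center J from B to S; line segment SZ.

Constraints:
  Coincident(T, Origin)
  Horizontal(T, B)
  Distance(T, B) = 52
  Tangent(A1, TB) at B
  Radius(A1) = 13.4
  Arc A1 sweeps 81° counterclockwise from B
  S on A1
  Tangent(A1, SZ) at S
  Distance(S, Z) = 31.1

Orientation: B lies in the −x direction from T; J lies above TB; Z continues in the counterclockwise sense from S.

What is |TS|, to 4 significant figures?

40.38

T is at the origin; TB is horizontal with |TB| = 52.0 and B on the −x side, so B = (-52.00, 0.000). Tangency of A1 to TB means the radius JB is perpendicular to TB, so J = B + (0, 13.4) = (-52.00, 13.40). On A1, B sits at bearing -90° from J; an 81° counterclockwise sweep puts S at bearing -9°, so S = J + 13.4·(cos -9°, sin -9°) = (-38.76, 11.30). Then |TS| = |S − T| = 40.38.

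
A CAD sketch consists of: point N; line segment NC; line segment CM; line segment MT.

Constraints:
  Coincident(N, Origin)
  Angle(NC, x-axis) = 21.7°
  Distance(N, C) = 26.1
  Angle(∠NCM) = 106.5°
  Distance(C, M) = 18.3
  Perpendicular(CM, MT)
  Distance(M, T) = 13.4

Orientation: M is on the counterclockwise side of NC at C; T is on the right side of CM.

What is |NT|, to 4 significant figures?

46.23

∠NCM = 106.5°, so CM runs at 21.7° + (180° − 106.5°) = 95.20° from the x-axis; with |CM| = 18.3, M = C + 18.3·(cos 95.20°, sin 95.20°) = (22.59, 27.88). CM is perpendicular to MT; with |MT| = 13.4 on the right of CM, T = M + 13.4·(0.9959, 0.09063) = (35.94, 29.09). Then |NT| = |T − N| = 46.23.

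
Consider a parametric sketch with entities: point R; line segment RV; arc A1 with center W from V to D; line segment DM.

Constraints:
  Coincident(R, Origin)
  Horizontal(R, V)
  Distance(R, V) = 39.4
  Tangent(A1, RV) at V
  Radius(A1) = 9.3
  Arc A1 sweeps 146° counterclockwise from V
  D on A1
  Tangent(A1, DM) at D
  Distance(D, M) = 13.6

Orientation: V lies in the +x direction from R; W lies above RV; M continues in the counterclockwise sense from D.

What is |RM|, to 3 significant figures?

41.4

On A1, V sits at bearing -90° from W; a 146° counterclockwise sweep puts D at bearing 56°, so D = W + 9.3·(cos 56°, sin 56°) = (44.6, 17.0). Since A1 is tangent to DM there, WD ⟂ DM, so DM runs along (−sin 56°, cos 56°); with |DM| = 13.6, M = (33.3, 24.6). Then |RM| = |M − R| = 41.4.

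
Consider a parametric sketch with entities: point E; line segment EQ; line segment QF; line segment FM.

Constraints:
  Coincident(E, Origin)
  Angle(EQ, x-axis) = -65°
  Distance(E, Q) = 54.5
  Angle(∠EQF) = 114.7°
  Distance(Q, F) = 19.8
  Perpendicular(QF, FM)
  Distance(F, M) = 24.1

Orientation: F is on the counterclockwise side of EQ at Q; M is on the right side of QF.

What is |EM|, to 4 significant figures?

85.04

∠EQF = 114.7°, so QF runs at -65.0° + (180° − 114.7°) = 0.3000° from the x-axis; with |QF| = 19.8, F = Q + 19.8·(cos 0.3000°, sin 0.3000°) = (42.83, -49.29). QF ⟂ FM; with |FM| = 24.1 on the right of QF, M = F + 24.1·(0.005236, -1.000) = (42.96, -73.39). Then |EM| = |M − E| = 85.04.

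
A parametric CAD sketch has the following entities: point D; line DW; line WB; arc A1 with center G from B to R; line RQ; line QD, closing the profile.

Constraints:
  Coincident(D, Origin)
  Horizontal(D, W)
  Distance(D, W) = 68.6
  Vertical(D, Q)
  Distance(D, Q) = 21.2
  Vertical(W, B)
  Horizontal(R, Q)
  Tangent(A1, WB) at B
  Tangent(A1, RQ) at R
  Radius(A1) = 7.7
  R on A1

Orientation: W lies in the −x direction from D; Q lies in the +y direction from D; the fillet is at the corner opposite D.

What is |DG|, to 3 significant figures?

62.4

D is at the origin; D and W share the same y with |DW| = 68.6 and W on the −x side, so W = (-68.6, 0.00). DQ is vertical with |DQ| = 21.2 and Q on the +y side, so Q = (0.00, 21.2). The virtual corner opposite D is at (-68.6, 21.2). Since A1 is tangent to WB there, GB ⟂ WB and the tangent condition forces GR to be normal to RQ, with radius 7.7, so the center G sits 7.7 in from both sides at G = (-60.9, 13.5). Then |DG| = |G − D| = 62.4.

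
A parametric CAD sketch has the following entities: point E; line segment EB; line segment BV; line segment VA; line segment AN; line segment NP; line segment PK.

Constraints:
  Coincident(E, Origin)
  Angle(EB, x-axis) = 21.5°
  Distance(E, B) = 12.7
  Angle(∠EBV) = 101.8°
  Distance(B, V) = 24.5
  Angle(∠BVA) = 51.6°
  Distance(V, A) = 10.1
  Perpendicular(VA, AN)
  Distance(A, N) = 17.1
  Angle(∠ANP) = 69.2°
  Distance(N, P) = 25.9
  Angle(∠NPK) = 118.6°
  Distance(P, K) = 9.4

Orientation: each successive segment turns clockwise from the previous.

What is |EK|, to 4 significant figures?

44.54

E is at the origin; EB runs at 21.5° with length 12.7, so B = (11.82, 4.655). ∠EBV = 101.8° gives BV at -56.70° from the x-axis; with |BV| = 24.5, V = (25.27, -15.82). ∠BVA = 51.6° gives VA at 174.9° from the x-axis; with |VA| = 10.1, A = (15.21, -14.92). VA ⟂ AN, so AN runs at 84.90°; with |AN| = 17.1, N = (16.73, 2.107). ∠ANP = 69.2° gives NP at -25.90° from the x-axis; with |NP| = 25.9, P = (40.03, -9.206). ∠NPK = 118.6° gives PK at -87.30° from the x-axis; with |PK| = 9.4, K = (40.47, -18.60). Then |EK| = |K − E| = 44.54.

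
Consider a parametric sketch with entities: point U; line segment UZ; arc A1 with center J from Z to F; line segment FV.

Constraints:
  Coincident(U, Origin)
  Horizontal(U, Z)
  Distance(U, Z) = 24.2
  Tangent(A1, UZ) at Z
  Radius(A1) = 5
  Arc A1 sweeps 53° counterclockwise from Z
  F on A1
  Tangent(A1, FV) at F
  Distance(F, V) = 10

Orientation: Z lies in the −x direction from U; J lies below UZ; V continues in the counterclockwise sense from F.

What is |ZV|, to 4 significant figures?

14.13

On A1, Z sits at bearing 90° from J; a 53° counterclockwise sweep puts F at bearing 143°, so F = J + 5.0·(cos 143°, sin 143°) = (-28.19, -1.991). Tangency of A1 to FV means the radius JF is perpendicular to FV, so FV runs along (−sin 143°, cos 143°); with |FV| = 10.0, V = (-34.21, -9.977). Then |ZV| = |V − Z| = 14.13.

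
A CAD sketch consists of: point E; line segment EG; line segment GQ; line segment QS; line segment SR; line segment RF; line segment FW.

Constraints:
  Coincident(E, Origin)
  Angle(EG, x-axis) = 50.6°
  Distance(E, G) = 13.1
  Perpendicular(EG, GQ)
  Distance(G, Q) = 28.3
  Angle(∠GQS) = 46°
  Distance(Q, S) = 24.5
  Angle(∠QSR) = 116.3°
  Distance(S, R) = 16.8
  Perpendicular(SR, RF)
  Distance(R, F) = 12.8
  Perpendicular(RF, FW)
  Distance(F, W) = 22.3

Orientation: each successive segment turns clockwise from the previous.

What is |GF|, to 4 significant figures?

0.8923

E is at the origin; EG runs at 50.6° with length 13.1, so G = (8.315, 10.12). EG is perpendicular to GQ, so GQ runs at -39.40°; with |GQ| = 28.3, Q = (30.18, -7.840). ∠GQS = 46.0° gives QS at -173.4° from the x-axis; with |QS| = 24.5, S = (5.846, -10.66). ∠QSR = 116.3° gives SR at 122.9° from the x-axis; with |SR| = 16.8, R = (-3.280, 3.450). The perpendicularity gives RF at right angles to SR, so RF runs at 32.90°; with |RF| = 12.8, F = (7.468, 10.40). Then |GF| = |F − G| = 0.8923.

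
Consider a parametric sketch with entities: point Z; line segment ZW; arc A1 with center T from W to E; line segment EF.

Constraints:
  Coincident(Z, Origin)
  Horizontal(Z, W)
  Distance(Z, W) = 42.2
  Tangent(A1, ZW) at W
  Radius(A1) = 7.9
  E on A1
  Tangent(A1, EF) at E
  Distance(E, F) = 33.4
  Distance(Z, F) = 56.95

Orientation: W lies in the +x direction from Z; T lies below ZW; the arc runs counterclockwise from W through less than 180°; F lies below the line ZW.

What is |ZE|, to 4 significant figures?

35.48

Z is at the origin; ZW is horizontal with |ZW| = 42.2 and W on the +x side, so W = (42.20, 0.000). Tangency of A1 to ZW means the radius TW is perpendicular to ZW, so T = W + (0, -7.9) = (42.20, -7.900). Since TE ⟂ EF (tangency), |TF| = √(7.9² + 33.4²) = 34.32 regardless of where E sits on A1. So F lies on both circle(Z, 56.95) and circle(T, 34.32); the below-ZW intersection is F = (38.44, -42.02). E is the foot of the tangent from F: E = (34.36, -8.866).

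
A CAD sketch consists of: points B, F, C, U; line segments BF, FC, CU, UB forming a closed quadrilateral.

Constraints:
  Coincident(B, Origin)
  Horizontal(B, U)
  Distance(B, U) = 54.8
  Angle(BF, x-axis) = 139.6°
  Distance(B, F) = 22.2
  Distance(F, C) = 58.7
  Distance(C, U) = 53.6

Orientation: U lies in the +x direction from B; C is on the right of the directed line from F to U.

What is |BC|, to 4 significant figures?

38.09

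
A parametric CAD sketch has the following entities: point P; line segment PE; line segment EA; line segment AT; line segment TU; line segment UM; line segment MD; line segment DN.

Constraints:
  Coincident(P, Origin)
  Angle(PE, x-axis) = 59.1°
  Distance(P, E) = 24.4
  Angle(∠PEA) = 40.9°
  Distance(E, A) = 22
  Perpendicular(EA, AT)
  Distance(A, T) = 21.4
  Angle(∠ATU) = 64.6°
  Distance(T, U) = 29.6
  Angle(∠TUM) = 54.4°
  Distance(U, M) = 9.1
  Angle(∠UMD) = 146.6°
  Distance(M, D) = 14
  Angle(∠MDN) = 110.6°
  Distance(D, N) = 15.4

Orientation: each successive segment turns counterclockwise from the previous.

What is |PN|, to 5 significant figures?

5.1632

P is at the origin; PE runs at 59.1° with length 24.4, so E = (12.530, 20.937). ∠PEA = 40.9° gives EA at -161.80° from the x-axis; with |EA| = 22.0, A = (-8.3690, 14.065). The perpendicularity gives AT at right angles to EA, so AT runs at -71.800°; with |AT| = 21.4, T = (-1.6850, -6.2640). ∠ATU = 64.6° gives TU at 43.600° from the x-axis; with |TU| = 29.6, U = (19.750, 14.149). ∠TUM = 54.4° gives UM at 169.20° from the x-axis; with |UM| = 9.1, M = (10.812, 15.854). ∠UMD = 146.6° gives MD at -157.40° from the x-axis; with |MD| = 14.0, D = (-2.1133, 10.474). ∠MDN = 110.6° gives DN at -88.000° from the x-axis; with |DN| = 15.4, N = (-1.5758, -4.9168). Then |PN| = |N − P| = 5.1632.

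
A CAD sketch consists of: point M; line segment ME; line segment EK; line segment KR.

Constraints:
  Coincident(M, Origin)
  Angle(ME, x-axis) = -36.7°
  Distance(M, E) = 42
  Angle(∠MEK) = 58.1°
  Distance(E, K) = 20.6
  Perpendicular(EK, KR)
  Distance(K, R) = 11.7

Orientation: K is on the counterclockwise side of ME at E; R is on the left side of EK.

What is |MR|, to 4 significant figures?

24.01

M is at the origin; ME runs at -36.7° with length 42.0, so E = 42.0·(cos -36.7°, sin -36.7°) = (33.67, -25.10). ∠MEK = 58.1°, so EK runs at -36.7° + (180° − 58.1°) = 85.20° from the x-axis; with |EK| = 20.6, K = E + 20.6·(cos 85.20°, sin 85.20°) = (35.40, -4.573). The perpendicularity gives KR at right angles to EK; with |KR| = 11.7 on the left of EK, R = K + 11.7·(-0.9965, 0.08368) = (23.74, -3.593). Then |MR| = |R − M| = 24.01.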